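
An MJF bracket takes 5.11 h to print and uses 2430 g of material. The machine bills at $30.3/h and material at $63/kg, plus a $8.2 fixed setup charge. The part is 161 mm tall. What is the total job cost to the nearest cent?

Time charge = 30.3 × 5.11 = $154.833.
Material charge = 63 × 2430/1000 = $153.09.
Adding setup: 154.833 + 153.09 + 8.2 → 316.123 ≈ $316.12.

$316.12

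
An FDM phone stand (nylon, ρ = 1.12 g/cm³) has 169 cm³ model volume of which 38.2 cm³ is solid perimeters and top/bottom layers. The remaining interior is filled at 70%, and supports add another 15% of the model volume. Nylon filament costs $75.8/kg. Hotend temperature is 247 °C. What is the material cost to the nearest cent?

Infill region = 169 − 38.2, so 130.8 cm³.
Infill volume = 0.70 × 130.8, so 91.56 cm³.
Support = 0.15 × 169, so 25.35 cm³.
Total printed volume = 38.2 + 91.56 + 25.35, so 155.11 cm³.
Mass = 155.11 × 1.12 = 173.7232 g.
Cost = 173.7232 g / 1000 × $75.8/kg = $13.17.

$13.17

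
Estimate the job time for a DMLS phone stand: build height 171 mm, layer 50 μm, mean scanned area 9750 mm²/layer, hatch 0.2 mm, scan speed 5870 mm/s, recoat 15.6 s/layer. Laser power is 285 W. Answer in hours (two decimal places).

Layer count = ceil(171 / 0.05) = 3420.
Hatch length per layer = 9750 / 0.2 = 48750 mm.
Per-layer scan time = 48750 / 5870, so 8.3049 s.
Time per layer = 8.3049 + 15.6 = 23.9049 s.
Total: 3420 × 23.9049 s = 81754.758 s → 22.71 hours.

22.71 hours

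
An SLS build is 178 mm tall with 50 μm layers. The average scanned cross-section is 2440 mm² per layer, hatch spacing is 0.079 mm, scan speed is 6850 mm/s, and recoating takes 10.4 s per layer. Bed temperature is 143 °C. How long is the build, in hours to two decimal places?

14.74 hours

Number of layers: 178 / 0.05 → 3560 (rounded up).
Hatch length per layer = 2440 / 0.079, so 30886.1 mm.
Scan time per layer = 30886.1 / 6850 = 4.5089 s.
Layer cycle = 4.5089 + 10.4, so 14.9089 s.
Total: 3560 × 14.9089 s = 53075.684 s → 14.74 hours.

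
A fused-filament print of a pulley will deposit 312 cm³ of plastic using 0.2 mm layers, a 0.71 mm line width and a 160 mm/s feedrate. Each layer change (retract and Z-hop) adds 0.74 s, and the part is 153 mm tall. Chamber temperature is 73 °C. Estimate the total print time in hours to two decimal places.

3.97 hours

Extrusion cross-section: 0.2 × 0.71 → 0.142 mm².
Toolpath length = 312 cm³ / 0.142 mm² = 312000 / 0.142 = 2197183.1 mm.
Extrusion time: 2197183.1 / 160 → 13732.4 s.
Layer count = ceil(153 / 0.2) = 765.
Z-hop total = 765 × 0.74, so 566.1 s.
Total = 13732.4 + 566.1 = 14298.5 s = 3.97 hours.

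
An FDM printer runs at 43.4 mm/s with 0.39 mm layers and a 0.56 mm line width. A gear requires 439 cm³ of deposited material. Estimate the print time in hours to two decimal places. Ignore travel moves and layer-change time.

Bead cross-section: 0.39 × 0.56 → 0.2184 mm².
Path length: 439000 mm³ / 0.2184 mm² → 2010073.3 mm.
Time extruding: 2010073.3 / 43.4 → 46315.1 s.
Converting: 46315.1 s = 12.87 hours.

12.87 hours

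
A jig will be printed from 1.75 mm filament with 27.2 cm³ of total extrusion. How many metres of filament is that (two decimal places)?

11.31 m

Cross-section of 1.75 mm filament: π·(1.75/2)² = 2.4053 mm².
L = 27200 mm³ / 2.4053 mm² = 11308.36 mm, i.e. 11.31 m.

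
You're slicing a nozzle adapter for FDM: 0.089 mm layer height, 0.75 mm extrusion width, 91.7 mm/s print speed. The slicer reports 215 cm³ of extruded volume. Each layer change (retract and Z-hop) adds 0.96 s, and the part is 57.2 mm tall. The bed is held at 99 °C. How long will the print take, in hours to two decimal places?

9.93 hours

Line area: 0.089 × 0.75 → 0.06675 mm².
Toolpath length = 215 cm³ / 0.06675 mm² = 215000 / 0.06675 = 3220973.8 mm.
Time extruding: 3220973.8 / 91.7 → 35125.1 s.
Layers = ⌈57.2/0.089⌉ = 643.
Layer-change overhead: 643 × 0.96 → 617.28 s.
Altogether 35125.1 + 617.28 = 35742.38 s, i.e. 9.93 hours.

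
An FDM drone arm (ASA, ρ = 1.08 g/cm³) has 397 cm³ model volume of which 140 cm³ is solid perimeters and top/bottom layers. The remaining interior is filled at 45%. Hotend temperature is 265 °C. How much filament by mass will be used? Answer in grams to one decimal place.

Volume inside the shell = 397 − 140, so 257 cm³.
Infill volume: 0.45 × 257 → 115.65 cm³.
Deposited volume: 140 + 115.65 → 255.65 cm³.
Mass: 255.65 × 1.08 → 276.102 g.

276.1 g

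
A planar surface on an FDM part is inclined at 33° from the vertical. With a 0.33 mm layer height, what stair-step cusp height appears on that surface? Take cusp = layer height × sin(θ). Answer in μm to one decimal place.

sin(33°) = 0.5446, so cusp = 0.33 × 0.5446 = 0.179718 mm → 179.7 μm.

179.7 μm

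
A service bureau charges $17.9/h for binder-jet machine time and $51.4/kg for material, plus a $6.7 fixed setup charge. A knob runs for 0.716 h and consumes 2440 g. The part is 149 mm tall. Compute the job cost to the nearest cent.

Machine cost = 17.9 × 0.716 = $12.8164.
Material cost = 51.4 × 2440/1000 = $125.416.
Total = 12.8164 + 125.416 + 6.7 = 144.9324 ≈ $144.93.

$144.93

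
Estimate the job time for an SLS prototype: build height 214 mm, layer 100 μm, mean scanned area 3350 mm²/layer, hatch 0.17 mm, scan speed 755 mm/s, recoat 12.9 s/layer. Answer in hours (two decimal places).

Number of layers: 214 / 0.1 → 2140 (rounded up).
Scan path per layer: 3350 / 0.17 → 19705.9 mm.
Per-layer scan time = 19705.9 / 755, so 26.1005 s.
Per-layer time = 26.1005 + 12.9 = 39.0005 s.
Build time = 2140 × 39.0005 = 83461.07 s = 23.18 hours.

23.18 hours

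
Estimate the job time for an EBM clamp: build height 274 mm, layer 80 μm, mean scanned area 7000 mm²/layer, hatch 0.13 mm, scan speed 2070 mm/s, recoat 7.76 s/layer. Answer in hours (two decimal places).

Number of layers: 274 / 0.08 → 3425 (rounded up).
Scan path per layer = 7000 / 0.13 = 53846.2 mm.
Scan time per layer: 53846.2 / 2070 → 26.0127 s.
Time per layer: 26.0127 + 7.76 → 33.7727 s.
Total: 3425 × 33.7727 s = 115671.4975 s → 32.13 hours.

32.13 hours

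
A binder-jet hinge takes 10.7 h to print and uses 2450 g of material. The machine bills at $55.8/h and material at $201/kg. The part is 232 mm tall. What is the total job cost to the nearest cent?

$1089.51

Machine-time cost = 55.8 × 10.7, so $597.06.
Feedstock cost = 201 × 2450/1000, so $492.45.
Job cost: 597.06 + 492.45 = $1089.51.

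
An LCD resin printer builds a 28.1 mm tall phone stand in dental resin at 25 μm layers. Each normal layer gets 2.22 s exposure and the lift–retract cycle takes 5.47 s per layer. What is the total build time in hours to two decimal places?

2.40 hours

Layer count = ceil(28.1 / 0.025) = 1124.
Each layer takes = 2.22 + 5.47, so 7.69 s.
Build time: 1124 × 7.69 s = 8643.56 s, i.e. 2.40 hours.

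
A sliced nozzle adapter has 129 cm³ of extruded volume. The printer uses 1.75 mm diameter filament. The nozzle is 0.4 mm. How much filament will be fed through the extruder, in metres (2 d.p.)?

53.63 m

A = π r² = π × 0.875² = 2.4053 mm².
L = 129000 mm³ / 2.4053 mm² = 53631.56 mm, i.e. 53.63 m.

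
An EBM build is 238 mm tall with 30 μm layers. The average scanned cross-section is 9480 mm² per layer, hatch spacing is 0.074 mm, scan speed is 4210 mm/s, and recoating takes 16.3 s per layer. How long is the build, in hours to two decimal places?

Number of layers: 238 / 0.03 → 7934 (rounded up).
Scan path per layer = 9480 / 0.074, so 128108.1 mm.
Scan time per layer: 128108.1 / 4210 → 30.4295 s.
Layer cycle = 30.4295 + 16.3 = 46.7295 s.
7934 layers × 46.7295 s/layer = 370751.853 s, i.e. 102.99 hours.

102.99 hours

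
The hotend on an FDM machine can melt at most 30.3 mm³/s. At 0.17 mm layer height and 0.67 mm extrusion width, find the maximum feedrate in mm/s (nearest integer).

Extrusion cross-section = 0.17 × 0.67, so 0.1139 mm².
v_max = Q/A = 30.3/0.1139 = 266.02 mm/s → 266 mm/s.

266 mm/s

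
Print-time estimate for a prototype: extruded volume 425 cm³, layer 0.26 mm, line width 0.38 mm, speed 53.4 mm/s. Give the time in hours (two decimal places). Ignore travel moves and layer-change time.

Extrusion cross-section: 0.26 × 0.38 → 0.0988 mm².
Toolpath length = 425 cm³ / 0.0988 mm² = 425000 / 0.0988 = 4301619.4 mm.
Time extruding: 4301619.4 / 53.4 → 80554.7 s.
80554.7 s = 22.38 hours.

22.38 hours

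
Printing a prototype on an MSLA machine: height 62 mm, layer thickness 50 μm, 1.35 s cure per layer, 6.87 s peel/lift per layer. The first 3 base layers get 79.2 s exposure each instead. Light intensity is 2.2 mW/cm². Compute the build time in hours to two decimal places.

Layers = ⌈62/0.05⌉ = 1240.
Burn-in layers: 3 × (79.2 + 6.87) → 258.21 s.
Normal layers = 1237 × (1.35 + 6.87), so 10168.14 s.
Total = 258.21 + 10168.14 = 10426.35 s = 2.90 hours.

2.90 hours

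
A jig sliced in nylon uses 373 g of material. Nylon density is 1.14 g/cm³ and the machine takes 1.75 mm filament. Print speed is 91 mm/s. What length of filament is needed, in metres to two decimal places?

Extruded volume: 373/1.14 = 327.193 cm³ (327193 mm³).
Filament cross-section = π × (1.75/2)² = 2.4053 mm².
Length = 327193 / 2.4053 = 136030.02 mm = 136.03 m.

136.03 m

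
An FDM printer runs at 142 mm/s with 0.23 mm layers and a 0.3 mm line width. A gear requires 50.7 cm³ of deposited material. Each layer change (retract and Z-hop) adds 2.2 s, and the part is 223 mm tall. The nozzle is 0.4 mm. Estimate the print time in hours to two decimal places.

2.03 hours

Bead cross-section: 0.23 × 0.3 → 0.069 mm².
Toolpath length = 50.7 cm³ / 0.069 mm² = 50700 / 0.069 = 734782.6 mm.
Time extruding: 734782.6 / 142 → 5174.5 s.
Layers = ⌈223/0.23⌉ = 970.
Layer-change overhead = 970 × 2.2 = 2134 s.
Total = 5174.5 + 2134 = 7308.5 s = 2.03 hours.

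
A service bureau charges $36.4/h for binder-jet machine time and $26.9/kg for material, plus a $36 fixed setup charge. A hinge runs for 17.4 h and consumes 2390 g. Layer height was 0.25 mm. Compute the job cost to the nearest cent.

Machine-time cost = 36.4 × 17.4, so $633.36.
Material cost: 26.9 × 2390/1000 → $64.291.
Total = 633.36 + 64.291 + 36 = 733.651 ≈ $733.65.

$733.65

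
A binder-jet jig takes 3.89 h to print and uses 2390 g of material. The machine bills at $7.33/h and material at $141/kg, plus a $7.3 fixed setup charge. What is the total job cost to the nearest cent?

Machine-time cost: 7.33 × 3.89 → $28.5137.
Feedstock cost: 141 × 2390/1000 → $336.99.
Adding setup: 28.5137 + 336.99 + 7.3 → 372.8037 ≈ $372.80.

$372.80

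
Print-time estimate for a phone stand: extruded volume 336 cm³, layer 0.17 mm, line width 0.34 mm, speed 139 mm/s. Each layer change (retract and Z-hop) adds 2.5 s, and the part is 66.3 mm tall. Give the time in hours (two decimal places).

11.89 hours

Extrusion cross-section: 0.17 × 0.34 → 0.0578 mm².
Path length: 336000 mm³ / 0.0578 mm² → 5813148.8 mm.
Time extruding = 5813148.8 / 139, so 41821.2 s.
Layer count = ceil(66.3 / 0.17) = 390.
Z-hop total = 390 × 2.5, so 975 s.
Altogether 41821.2 + 975 = 42796.2 s, i.e. 11.89 hours.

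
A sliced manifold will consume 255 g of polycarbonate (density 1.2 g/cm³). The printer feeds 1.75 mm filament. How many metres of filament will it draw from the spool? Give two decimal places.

88.35 m

Extruded volume: 255/1.2 = 212.5 cm³ (212500 mm³).
Cross-section of 1.75 mm filament: π·(1.75/2)² = 2.4053 mm².
L = V/A = 212500/2.4053 = 88346.57 mm → 88.35 m.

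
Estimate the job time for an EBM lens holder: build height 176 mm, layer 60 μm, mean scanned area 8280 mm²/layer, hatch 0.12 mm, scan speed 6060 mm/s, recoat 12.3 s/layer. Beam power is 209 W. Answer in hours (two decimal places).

Layer count = ceil(176 / 0.06) = 2934.
Scan path per layer = 8280 / 0.12 = 69000 mm.
Beam time per layer = 69000 / 6060, so 11.3861 s.
Per-layer time: 11.3861 + 12.3 → 23.6861 s.
Build time = 2934 × 23.6861 = 69495.0174 s = 19.30 hours.

19.30 hours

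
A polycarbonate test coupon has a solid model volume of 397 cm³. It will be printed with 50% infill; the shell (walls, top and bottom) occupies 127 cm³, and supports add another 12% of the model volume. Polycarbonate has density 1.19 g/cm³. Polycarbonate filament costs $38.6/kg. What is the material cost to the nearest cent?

$14.22

Infill region = 397 − 127, so 270 cm³.
Infill deposited = 0.50 × 270 = 135 cm³.
Support = 0.12 × 397 = 47.64 cm³.
Total printed volume: 127 + 135 + 47.64 → 309.64 cm³.
Mass = 309.64 × 1.19 = 368.4716 g.
At $38.6/kg: 368.4716/1000 × 38.6 = $14.22.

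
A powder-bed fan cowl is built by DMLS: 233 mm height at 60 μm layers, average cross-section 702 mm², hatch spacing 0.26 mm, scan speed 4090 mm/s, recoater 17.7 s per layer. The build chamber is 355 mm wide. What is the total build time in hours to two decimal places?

Layers = ⌈233/0.06⌉ = 3884.
Scan path per layer = 702 / 0.26 = 2700 mm.
Per-layer scan time = 2700 / 4090 = 0.6601 s.
Layer cycle: 0.6601 + 17.7 → 18.3601 s.
Total: 3884 × 18.3601 s = 71310.6284 s → 19.81 hours.

19.81 hours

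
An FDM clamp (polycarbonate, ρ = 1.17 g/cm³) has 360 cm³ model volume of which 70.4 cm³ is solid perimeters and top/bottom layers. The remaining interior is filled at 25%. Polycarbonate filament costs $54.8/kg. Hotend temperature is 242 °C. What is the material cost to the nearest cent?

Interior volume: 360 − 70.4 → 289.6 cm³.
Infill deposited = 0.25 × 289.6 = 72.4 cm³.
Total extruded: 70.4 + 72.4 → 142.8 cm³.
Mass = 142.8 × 1.17 = 167.076 g.
Cost = 167.076 g / 1000 × $54.8/kg = $9.16.

$9.16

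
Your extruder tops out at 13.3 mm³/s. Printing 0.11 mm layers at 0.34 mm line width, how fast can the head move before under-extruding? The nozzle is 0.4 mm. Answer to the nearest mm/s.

Extrusion cross-section = 0.11 × 0.34, so 0.0374 mm².
v_max = Q/A = 13.3/0.0374 = 355.61 mm/s → 356 mm/s.

356 mm/s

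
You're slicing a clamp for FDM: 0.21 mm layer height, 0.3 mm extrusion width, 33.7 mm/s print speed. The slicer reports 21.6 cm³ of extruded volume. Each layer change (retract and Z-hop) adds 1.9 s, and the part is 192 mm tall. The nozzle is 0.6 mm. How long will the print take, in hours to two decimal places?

3.31 hours

Extrusion cross-section = 0.21 × 0.3 = 0.063 mm².
Path length: 21600 mm³ / 0.063 mm² → 342857.1 mm.
Extrusion time: 342857.1 / 33.7 → 10173.8 s.
Number of layers: 192 / 0.21 → 915 (rounded up).
Z-hop total = 915 × 1.9 = 1738.5 s.
Total = 10173.8 + 1738.5 = 11912.3 s = 3.31 hours.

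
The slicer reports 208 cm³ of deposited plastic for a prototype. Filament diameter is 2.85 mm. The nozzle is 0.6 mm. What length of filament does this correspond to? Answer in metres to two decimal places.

Cross-section of 2.85 mm filament: π·(2.85/2)² = 6.3794 mm².
Length = 208 cm³ / 6.3794 mm² = 208000 / 6.3794 = 32604.95 mm = 32.60 m.

32.60 m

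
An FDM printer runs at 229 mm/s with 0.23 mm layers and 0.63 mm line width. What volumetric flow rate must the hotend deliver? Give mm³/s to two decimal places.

Extrusion cross-section = 0.23 × 0.63, so 0.1449 mm².
Volumetric flow = 229 × 0.1449 = 33.18 mm³/s.

33.18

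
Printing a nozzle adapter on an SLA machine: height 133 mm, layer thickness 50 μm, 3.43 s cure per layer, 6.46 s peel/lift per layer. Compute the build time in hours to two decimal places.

Number of layers: 133 / 0.05 → 2660 (rounded up).
Cycle time = 3.43 + 6.46 = 9.89 s.
Total = 2660 × 9.89 = 26307.4 s = 7.31 hours.

7.31 hours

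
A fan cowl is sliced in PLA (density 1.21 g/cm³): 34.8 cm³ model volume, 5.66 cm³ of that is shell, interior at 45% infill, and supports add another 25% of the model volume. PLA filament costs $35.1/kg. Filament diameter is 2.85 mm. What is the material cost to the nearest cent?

Volume inside the shell = 34.8 − 5.66, so 29.14 cm³.
Infill volume: 0.45 × 29.14 → 13.113 cm³.
Support = 0.25 × 34.8 = 8.7 cm³.
Total extruded = 5.66 + 13.113 + 8.7, so 27.473 cm³.
Mass: 27.473 × 1.21 → 33.24233 g.
Cost = 33.24233 g / 1000 × $35.1/kg = $1.17.

$1.17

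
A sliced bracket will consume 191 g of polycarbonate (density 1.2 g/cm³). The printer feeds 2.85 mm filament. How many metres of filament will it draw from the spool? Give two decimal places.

24.95 m

Volume = 191 g / 1.2 g·cm⁻³ = 159.1667 cm³ = 159166.7 mm³.
Cross-section of 2.85 mm filament: π·(2.85/2)² = 6.3794 mm².
Length = 159166.7 / 6.3794 = 24950.11 mm = 24.95 m.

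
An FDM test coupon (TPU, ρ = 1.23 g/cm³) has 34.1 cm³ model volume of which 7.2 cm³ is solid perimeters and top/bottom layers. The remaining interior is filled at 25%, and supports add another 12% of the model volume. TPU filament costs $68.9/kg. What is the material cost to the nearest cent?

Interior volume = 34.1 − 7.2, so 26.9 cm³.
Deposited infill = 0.25 × 26.9 = 6.725 cm³.
Support = 0.12 × 34.1, so 4.092 cm³.
Total extruded = 7.2 + 6.725 + 4.092 = 18.017 cm³.
Mass = 18.017 × 1.23, so 22.16091 g.
At $68.9/kg: 22.16091/1000 × 68.9 = $1.53.

$1.53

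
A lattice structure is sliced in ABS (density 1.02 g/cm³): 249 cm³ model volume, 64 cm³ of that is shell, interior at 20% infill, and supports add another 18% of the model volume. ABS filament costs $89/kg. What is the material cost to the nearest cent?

$13.24

Volume inside the shell: 249 − 64 → 185 cm³.
Infill volume = 0.20 × 185, so 37 cm³.
Support = 0.18 × 249 = 44.82 cm³.
Deposited volume: 64 + 37 + 44.82 → 145.82 cm³.
Mass: 145.82 × 1.02 → 148.7364 g.
At $89/kg: 148.7364/1000 × 89 = $13.24.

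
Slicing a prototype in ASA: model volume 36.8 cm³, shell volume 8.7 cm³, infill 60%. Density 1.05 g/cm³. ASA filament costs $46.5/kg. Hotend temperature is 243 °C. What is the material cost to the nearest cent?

$1.25

Infill region = 36.8 − 8.7 = 28.1 cm³.
Infill volume = 0.60 × 28.1 = 16.86 cm³.
Total extruded = 8.7 + 16.86, so 25.56 cm³.
Mass = 25.56 × 1.05, so 26.838 g.
Cost = 26.838 g / 1000 × $46.5/kg = $1.25.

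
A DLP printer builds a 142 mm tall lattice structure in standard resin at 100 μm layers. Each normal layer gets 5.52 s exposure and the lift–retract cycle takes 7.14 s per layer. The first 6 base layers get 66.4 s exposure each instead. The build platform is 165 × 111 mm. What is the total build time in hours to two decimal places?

Layers = ⌈142/0.1⌉ = 1420.
Bottom layers: 6 × (66.4 + 7.14) → 441.24 s.
Normal layers = 1414 × (5.52 + 7.14) = 17901.24 s.
Sum: 441.24 + 17901.24 = 18342.48 s → 5.10 hours.

5.10 hours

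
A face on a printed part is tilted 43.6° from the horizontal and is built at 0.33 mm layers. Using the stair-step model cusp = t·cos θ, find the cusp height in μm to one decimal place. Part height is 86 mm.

239.0 μm

Cusp = layer height × cos(43.6°) = 0.33 × 0.7242 = 0.238986 mm = 239.0 μm.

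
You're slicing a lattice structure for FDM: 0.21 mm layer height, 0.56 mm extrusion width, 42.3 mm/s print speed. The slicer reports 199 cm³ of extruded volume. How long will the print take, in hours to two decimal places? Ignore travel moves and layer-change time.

Extrusion cross-section: 0.21 × 0.56 → 0.1176 mm².
Path length: 199000 mm³ / 0.1176 mm² → 1692176.9 mm.
Extrusion time: 1692176.9 / 42.3 → 40004.2 s.
40004.2 s = 11.11 hours.

11.11 hours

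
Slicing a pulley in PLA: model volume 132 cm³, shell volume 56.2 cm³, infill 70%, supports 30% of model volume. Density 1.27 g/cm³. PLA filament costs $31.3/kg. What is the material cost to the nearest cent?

Infill region = 132 − 56.2, so 75.8 cm³.
Deposited infill = 0.70 × 75.8 = 53.06 cm³.
Support = 0.30 × 132, so 39.6 cm³.
Deposited volume: 56.2 + 53.06 + 39.6 → 148.86 cm³.
Mass: 148.86 × 1.27 → 189.0522 g.
At $31.3/kg: 189.0522/1000 × 31.3 = $5.92.

$5.92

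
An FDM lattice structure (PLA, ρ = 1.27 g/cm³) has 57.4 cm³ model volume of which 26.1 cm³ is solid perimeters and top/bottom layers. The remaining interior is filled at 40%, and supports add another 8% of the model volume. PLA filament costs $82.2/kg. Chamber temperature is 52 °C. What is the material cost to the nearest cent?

Infill region = 57.4 − 26.1 = 31.3 cm³.
Infill volume = 0.40 × 31.3 = 12.52 cm³.
Support = 0.08 × 57.4, so 4.592 cm³.
Deposited volume = 26.1 + 12.52 + 4.592, so 43.212 cm³.
Mass: 43.212 × 1.27 → 54.87924 g.
Cost = 54.87924 g / 1000 × $82.2/kg = $4.51.

$4.51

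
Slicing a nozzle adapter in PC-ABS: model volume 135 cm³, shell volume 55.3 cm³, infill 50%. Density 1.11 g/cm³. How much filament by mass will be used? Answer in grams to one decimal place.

Interior volume: 135 − 55.3 → 79.7 cm³.
Deposited infill: 0.50 × 79.7 → 39.85 cm³.
Deposited volume = 55.3 + 39.85, so 95.15 cm³.
Mass = 95.15 × 1.11 = 105.6165 g.

105.6 g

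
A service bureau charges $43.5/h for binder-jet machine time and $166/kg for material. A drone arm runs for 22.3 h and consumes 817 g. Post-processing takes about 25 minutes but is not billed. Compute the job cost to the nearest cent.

Time charge: 43.5 × 22.3 → $970.05.
Material charge = 166 × 817/1000 = $135.622.
Total = 970.05 + 135.622 = 1105.672 ≈ $1105.67.

$1105.67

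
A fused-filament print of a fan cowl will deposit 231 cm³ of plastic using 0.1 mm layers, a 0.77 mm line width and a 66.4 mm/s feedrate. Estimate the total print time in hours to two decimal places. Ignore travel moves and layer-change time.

12.55 hours

Extrusion cross-section = 0.1 × 0.77, so 0.077 mm².
Total extruded path = 231000/0.077 = 3000000 mm.
Print-move time = 3000000 / 66.4, so 45180.7 s.
Converting: 45180.7 s = 12.55 hours.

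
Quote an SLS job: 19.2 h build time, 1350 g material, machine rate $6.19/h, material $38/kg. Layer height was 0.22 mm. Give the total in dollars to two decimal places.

Time charge = 6.19 × 19.2, so $118.848.
Material cost = 38 × 1350/1000 = $51.30.
Job cost: 118.848 + 51.30 = 170.148 ≈ $170.15.

$170.15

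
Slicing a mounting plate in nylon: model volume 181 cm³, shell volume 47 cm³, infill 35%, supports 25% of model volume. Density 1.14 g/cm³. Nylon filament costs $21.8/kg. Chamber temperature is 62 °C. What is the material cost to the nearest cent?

$3.46

Infill region: 181 − 47 → 134 cm³.
Infill deposited: 0.35 × 134 → 46.9 cm³.
Support = 0.25 × 181, so 45.25 cm³.
Total extruded = 47 + 46.9 + 45.25, so 139.15 cm³.
Mass = 139.15 × 1.14 = 158.631 g.
At $21.8/kg: 158.631/1000 × 21.8 = $3.46.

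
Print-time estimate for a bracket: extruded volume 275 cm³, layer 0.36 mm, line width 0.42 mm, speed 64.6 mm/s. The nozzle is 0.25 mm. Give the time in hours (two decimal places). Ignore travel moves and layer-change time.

Line area = 0.36 × 0.42, so 0.1512 mm².
Total extruded path = 275000/0.1512 = 1818783.1 mm.
Extrusion time = 1818783.1 / 64.6, so 28154.5 s.
28154.5 s = 7.82 hours.

7.82 hours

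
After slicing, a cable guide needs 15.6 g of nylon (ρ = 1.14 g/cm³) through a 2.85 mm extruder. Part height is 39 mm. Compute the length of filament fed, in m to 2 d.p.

Volume = 15.6 g / 1.14 g·cm⁻³ = 13.6842 cm³ = 13684.2 mm³.
Cross-section of 2.85 mm filament: π·(2.85/2)² = 6.3794 mm².
L = V/A = 13684.2/6.3794 = 2145.06 mm → 2.15 m.

2.15 m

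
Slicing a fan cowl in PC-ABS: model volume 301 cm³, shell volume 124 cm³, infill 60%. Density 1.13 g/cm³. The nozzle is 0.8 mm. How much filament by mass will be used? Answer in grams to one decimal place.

Infill region = 301 − 124, so 177 cm³.
Deposited infill: 0.60 × 177 → 106.2 cm³.
Total extruded: 124 + 106.2 → 230.2 cm³.
Mass = 230.2 × 1.13, so 260.126 g.

260.1 g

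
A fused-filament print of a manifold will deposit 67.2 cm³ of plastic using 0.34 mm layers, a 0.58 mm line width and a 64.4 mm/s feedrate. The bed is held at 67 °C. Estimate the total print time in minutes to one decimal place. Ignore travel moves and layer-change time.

Bead cross-section = 0.34 × 0.58 = 0.1972 mm².
Toolpath length = 67.2 cm³ / 0.1972 mm² = 67200 / 0.1972 = 340770.8 mm.
Print-move time = 340770.8 / 64.4, so 5291.5 s.
5291.5 s = 88.2 minutes.

88.2 minutes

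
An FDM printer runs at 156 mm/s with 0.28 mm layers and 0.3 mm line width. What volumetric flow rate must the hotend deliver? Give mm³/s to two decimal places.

Extrusion cross-section: 0.28 × 0.3 → 0.084 mm².
Volumetric flow = 156 × 0.084 = 13.10 mm³/s.

13.10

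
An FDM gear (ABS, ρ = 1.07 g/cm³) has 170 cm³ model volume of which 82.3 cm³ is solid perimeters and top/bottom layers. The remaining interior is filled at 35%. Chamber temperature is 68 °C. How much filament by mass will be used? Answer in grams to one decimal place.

Interior volume: 170 − 82.3 → 87.7 cm³.
Infill volume: 0.35 × 87.7 → 30.695 cm³.
Total printed volume: 82.3 + 30.695 → 112.995 cm³.
Mass = 112.995 × 1.07, so 120.90465 g.

120.9 g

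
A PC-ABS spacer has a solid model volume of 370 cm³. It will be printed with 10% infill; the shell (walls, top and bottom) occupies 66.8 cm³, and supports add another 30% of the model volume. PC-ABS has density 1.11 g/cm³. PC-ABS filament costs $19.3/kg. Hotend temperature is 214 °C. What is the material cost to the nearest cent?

Infill region: 370 − 66.8 → 303.2 cm³.
Deposited infill = 0.10 × 303.2, so 30.32 cm³.
Support = 0.30 × 370, so 111 cm³.
Total extruded: 66.8 + 30.32 + 111 → 208.12 cm³.
Mass = 208.12 × 1.11 = 231.0132 g.
Cost = 231.0132 g / 1000 × $19.3/kg = $4.46.

$4.46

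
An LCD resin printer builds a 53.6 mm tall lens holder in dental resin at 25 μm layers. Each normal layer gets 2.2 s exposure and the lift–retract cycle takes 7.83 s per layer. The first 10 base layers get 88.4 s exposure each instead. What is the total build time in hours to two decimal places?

Number of layers: 53.6 / 0.025 → 2144 (rounded up).
Burn-in layers = 10 × (88.4 + 7.83), so 962.3 s.
Normal layers: 2134 × (2.2 + 7.83) → 21404.02 s.
Total = 962.3 + 21404.02 = 22366.32 s = 6.21 hours.

6.21 hours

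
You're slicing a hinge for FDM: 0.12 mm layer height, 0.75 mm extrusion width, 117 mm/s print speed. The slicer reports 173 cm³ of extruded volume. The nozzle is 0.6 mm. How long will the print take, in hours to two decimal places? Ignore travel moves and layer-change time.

Line area = 0.12 × 0.75, so 0.09 mm².
Path length: 173000 mm³ / 0.09 mm² → 1922222.2 mm.
Extrusion time = 1922222.2 / 117 = 16429.2 s.
In the requested units: 16429.2 s = 4.56 hours.

4.56 hours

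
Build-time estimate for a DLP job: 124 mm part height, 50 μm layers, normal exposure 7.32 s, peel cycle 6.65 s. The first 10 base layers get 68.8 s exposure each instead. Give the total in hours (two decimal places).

9.79 hours

Layer count = ceil(124 / 0.05) = 2480.
Bottom layers = 10 × (68.8 + 6.65), so 754.5 s.
Regular layers = 2470 × (7.32 + 6.65) = 34505.9 s.
Sum: 754.5 + 34505.9 = 35260.4 s → 9.79 hours.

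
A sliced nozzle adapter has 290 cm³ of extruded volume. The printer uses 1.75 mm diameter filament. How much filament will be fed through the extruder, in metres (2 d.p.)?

120.57 m

Cross-section of 1.75 mm filament: π·(1.75/2)² = 2.4053 mm².
L = 290000 mm³ / 2.4053 mm² = 120567.08 mm, i.e. 120.57 m.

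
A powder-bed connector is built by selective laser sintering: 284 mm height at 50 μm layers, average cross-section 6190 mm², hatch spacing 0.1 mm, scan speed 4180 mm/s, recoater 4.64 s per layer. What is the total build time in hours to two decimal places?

30.69 hours

Number of layers: 284 / 0.05 → 5680 (rounded up).
Hatch length per layer = 6190 / 0.1, so 61900 mm.
Per-layer scan time = 61900 / 4180, so 14.8086 s.
Time per layer: 14.8086 + 4.64 → 19.4486 s.
Total: 5680 × 19.4486 s = 110468.048 s → 30.69 hours.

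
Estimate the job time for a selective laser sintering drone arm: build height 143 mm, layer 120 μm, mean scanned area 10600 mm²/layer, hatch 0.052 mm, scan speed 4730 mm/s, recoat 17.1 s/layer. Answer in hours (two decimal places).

Layers = ⌈143/0.12⌉ = 1192.
Hatch length per layer = 10600 / 0.052, so 203846.2 mm.
Scan time per layer = 203846.2 / 4730, so 43.0964 s.
Per-layer time = 43.0964 + 17.1, so 60.1964 s.
1192 layers × 60.1964 s/layer = 71754.1088 s, i.e. 19.93 hours.

19.93 hours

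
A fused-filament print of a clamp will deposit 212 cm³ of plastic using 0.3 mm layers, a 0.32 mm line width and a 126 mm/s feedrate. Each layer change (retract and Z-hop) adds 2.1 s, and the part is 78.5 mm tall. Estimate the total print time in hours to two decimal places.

Line area: 0.3 × 0.32 → 0.096 mm².
Toolpath length = 212 cm³ / 0.096 mm² = 212000 / 0.096 = 2208333.3 mm.
Extrusion time: 2208333.3 / 126 → 17526.5 s.
Number of layers: 78.5 / 0.3 → 262 (rounded up).
Non-print overhead = 262 × 2.1, so 550.2 s.
Altogether 17526.5 + 550.2 = 18076.7 s, i.e. 5.02 hours.

5.02 hours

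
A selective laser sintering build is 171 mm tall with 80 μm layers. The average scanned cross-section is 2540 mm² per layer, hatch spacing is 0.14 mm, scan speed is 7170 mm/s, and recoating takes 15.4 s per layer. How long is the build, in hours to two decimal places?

10.65 hours

Layer count = ceil(171 / 0.08) = 2138.
Per-layer scan distance = 2540 / 0.14 = 18142.9 mm.
Scan time per layer = 18142.9 / 7170, so 2.5304 s.
Per-layer time = 2.5304 + 15.4 = 17.9304 s.
Build time = 2138 × 17.9304 = 38335.1952 s = 10.65 hours.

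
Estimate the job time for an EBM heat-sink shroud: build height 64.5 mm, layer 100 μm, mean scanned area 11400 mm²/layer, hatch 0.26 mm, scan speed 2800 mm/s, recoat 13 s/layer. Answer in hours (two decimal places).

Number of layers: 64.5 / 0.1 → 645 (rounded up).
Per-layer scan distance = 11400 / 0.26, so 43846.2 mm.
Per-layer scan time = 43846.2 / 2800, so 15.6594 s.
Per-layer time = 15.6594 + 13, so 28.6594 s.
645 layers × 28.6594 s/layer = 18485.313 s, i.e. 5.13 hours.

5.13 hours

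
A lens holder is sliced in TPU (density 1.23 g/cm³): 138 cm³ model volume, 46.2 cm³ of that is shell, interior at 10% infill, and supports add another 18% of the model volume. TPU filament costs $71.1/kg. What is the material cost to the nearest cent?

Interior volume = 138 − 46.2 = 91.8 cm³.
Deposited infill = 0.10 × 91.8, so 9.18 cm³.
Support = 0.18 × 138 = 24.84 cm³.
Total printed volume = 46.2 + 9.18 + 24.84, so 80.22 cm³.
Mass: 80.22 × 1.23 → 98.6706 g.
Cost = 98.6706 g / 1000 × $71.1/kg = $7.02.

$7.02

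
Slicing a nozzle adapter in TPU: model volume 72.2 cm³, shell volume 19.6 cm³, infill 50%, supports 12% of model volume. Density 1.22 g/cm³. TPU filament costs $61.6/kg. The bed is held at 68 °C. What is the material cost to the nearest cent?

Volume inside the shell = 72.2 − 19.6, so 52.6 cm³.
Infill volume = 0.50 × 52.6 = 26.3 cm³.
Support: 0.12 × 72.2 → 8.664 cm³.
Deposited volume = 19.6 + 26.3 + 8.664, so 54.564 cm³.
Mass = 54.564 × 1.22 = 66.56808 g.
At $61.6/kg: 66.56808/1000 × 61.6 = $4.10.

$4.10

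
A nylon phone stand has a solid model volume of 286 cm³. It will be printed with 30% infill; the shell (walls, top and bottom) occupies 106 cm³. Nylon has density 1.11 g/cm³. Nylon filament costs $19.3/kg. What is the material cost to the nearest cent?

Volume inside the shell = 286 − 106 = 180 cm³.
Deposited infill = 0.30 × 180 = 54 cm³.
Deposited volume: 106 + 54 → 160 cm³.
Mass = 160 × 1.11 = 177.6 g.
At $19.3/kg: 177.6/1000 × 19.3 = $3.43.

$3.43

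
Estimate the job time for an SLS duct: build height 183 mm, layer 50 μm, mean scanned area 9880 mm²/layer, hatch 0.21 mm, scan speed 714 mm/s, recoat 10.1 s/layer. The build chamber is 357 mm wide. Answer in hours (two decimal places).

77.26 hours

Layer count = ceil(183 / 0.05) = 3660.
Hatch length per layer: 9880 / 0.21 → 47047.6 mm.
Laser time per layer = 47047.6 / 714, so 65.893 s.
Per-layer time = 65.893 + 10.1, so 75.993 s.
3660 layers × 75.993 s/layer = 278134.38 s, i.e. 77.26 hours.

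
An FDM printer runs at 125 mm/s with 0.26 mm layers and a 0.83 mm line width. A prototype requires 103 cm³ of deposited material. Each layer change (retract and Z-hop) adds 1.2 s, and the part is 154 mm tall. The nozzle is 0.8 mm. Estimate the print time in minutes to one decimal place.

75.5 minutes

Line area = 0.26 × 0.83, so 0.2158 mm².
Toolpath length = 103 cm³ / 0.2158 mm² = 103000 / 0.2158 = 477293.8 mm.
Extrusion time: 477293.8 / 125 → 3818.4 s.
Layer count = ceil(154 / 0.26) = 593.
Non-print overhead: 593 × 1.2 → 711.6 s.
Altogether 3818.4 + 711.6 = 4530 s, i.e. 75.5 minutes.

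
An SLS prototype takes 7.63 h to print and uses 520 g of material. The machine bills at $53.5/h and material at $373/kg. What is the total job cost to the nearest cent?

Machine cost = 53.5 × 7.63, so $408.205.
Feedstock cost: 373 × 520/1000 → $193.96.
Job cost: 408.205 + 193.96 = 602.165 ≈ $602.17.

$602.17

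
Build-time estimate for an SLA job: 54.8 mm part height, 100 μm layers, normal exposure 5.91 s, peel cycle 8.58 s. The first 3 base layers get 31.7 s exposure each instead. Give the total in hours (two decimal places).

Layer count = ceil(54.8 / 0.1) = 548.
Burn-in layers: 3 × (31.7 + 8.58) → 120.84 s.
Normal layers = 545 × (5.91 + 8.58), so 7897.05 s.
Total = 120.84 + 7897.05 = 8017.89 s = 2.23 hours.

2.23 hours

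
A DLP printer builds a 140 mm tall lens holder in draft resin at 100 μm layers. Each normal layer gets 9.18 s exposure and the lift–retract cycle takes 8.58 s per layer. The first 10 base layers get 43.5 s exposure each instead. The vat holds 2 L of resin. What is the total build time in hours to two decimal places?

Number of layers: 140 / 0.1 → 1400 (rounded up).
Burn-in layers: 10 × (43.5 + 8.58) → 520.8 s.
Normal layers = 1390 × (9.18 + 8.58), so 24686.4 s.
Sum: 520.8 + 24686.4 = 25207.2 s → 7.00 hours.

7.00 hours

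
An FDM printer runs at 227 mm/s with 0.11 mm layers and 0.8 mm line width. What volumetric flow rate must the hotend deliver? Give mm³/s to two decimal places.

A = 0.11 × 0.8, so 0.088 mm².
Q = v·A = 227 × 0.088 = 19.98 mm³/s.

19.98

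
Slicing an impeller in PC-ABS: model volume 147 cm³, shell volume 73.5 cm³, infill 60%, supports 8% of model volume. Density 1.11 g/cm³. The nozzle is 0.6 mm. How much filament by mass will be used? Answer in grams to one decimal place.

Infill region = 147 − 73.5, so 73.5 cm³.
Infill deposited: 0.60 × 73.5 → 44.1 cm³.
Support: 0.08 × 147 → 11.76 cm³.
Total extruded = 73.5 + 44.1 + 11.76, so 129.36 cm³.
Mass = 129.36 × 1.11 = 143.5896 g.

143.6 g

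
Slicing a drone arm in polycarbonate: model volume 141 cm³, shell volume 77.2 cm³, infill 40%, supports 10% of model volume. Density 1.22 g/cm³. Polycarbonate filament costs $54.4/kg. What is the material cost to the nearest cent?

$7.75

Infill region = 141 − 77.2 = 63.8 cm³.
Infill volume = 0.40 × 63.8, so 25.52 cm³.
Support: 0.10 × 141 → 14.1 cm³.
Total printed volume = 77.2 + 25.52 + 14.1, so 116.82 cm³.
Mass = 116.82 × 1.22 = 142.5204 g.
Cost = 142.5204 g / 1000 × $54.4/kg = $7.75.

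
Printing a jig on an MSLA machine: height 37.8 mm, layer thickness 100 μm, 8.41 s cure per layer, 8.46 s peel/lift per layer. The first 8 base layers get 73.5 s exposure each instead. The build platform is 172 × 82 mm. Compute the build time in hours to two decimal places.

Layers = ⌈37.8/0.1⌉ = 378.
Burn-in layers = 8 × (73.5 + 8.46) = 655.68 s.
Normal layers: 370 × (8.41 + 8.46) → 6241.9 s.
Sum: 655.68 + 6241.9 = 6897.58 s → 1.92 hours.

1.92 hours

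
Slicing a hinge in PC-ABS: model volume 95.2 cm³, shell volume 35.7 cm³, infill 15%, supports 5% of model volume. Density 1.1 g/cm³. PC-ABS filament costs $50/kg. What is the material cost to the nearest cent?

$2.72

Volume inside the shell = 95.2 − 35.7, so 59.5 cm³.
Infill volume: 0.15 × 59.5 → 8.925 cm³.
Support: 0.05 × 95.2 → 4.76 cm³.
Total extruded: 35.7 + 8.925 + 4.76 → 49.385 cm³.
Mass = 49.385 × 1.1 = 54.3235 g.
At $50/kg: 54.3235/1000 × 50 = $2.72.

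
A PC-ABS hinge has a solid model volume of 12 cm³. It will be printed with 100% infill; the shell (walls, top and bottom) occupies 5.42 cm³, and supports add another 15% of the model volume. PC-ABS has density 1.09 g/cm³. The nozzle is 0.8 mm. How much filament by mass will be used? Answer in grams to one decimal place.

15.0 g

Volume inside the shell: 12 − 5.42 → 6.58 cm³.
Infill deposited: 1.00 × 6.58 → 6.58 cm³.
Support: 0.15 × 12 → 1.8 cm³.
Total printed volume = 5.42 + 6.58 + 1.8 = 13.8 cm³.
Mass: 13.8 × 1.09 → 15.042 g.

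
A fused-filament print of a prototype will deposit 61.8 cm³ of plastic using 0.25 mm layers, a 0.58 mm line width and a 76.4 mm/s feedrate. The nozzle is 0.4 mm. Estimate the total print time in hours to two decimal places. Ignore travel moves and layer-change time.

Bead cross-section = 0.25 × 0.58 = 0.145 mm².
Total extruded path = 61800/0.145 = 426206.9 mm.
Print-move time = 426206.9 / 76.4, so 5578.6 s.
In the requested units: 5578.6 s = 1.55 hours.

1.55 hours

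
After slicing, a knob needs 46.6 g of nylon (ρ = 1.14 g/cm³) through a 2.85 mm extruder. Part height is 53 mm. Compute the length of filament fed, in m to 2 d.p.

6.41 m

Extruded volume: 46.6/1.14 = 40.8772 cm³ (40877.2 mm³).
Cross-section of 2.85 mm filament: π·(2.85/2)² = 6.3794 mm².
L = V/A = 40877.2/6.3794 = 6407.69 mm → 6.41 m.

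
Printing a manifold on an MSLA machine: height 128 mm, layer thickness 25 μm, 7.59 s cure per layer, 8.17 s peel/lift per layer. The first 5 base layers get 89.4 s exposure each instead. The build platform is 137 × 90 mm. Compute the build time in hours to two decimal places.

Layers = ⌈128/0.025⌉ = 5120.
Bottom layers = 5 × (89.4 + 8.17), so 487.85 s.
Normal layers = 5115 × (7.59 + 8.17) = 80612.4 s.
Sum: 487.85 + 80612.4 = 81100.25 s → 22.53 hours.

22.53 hours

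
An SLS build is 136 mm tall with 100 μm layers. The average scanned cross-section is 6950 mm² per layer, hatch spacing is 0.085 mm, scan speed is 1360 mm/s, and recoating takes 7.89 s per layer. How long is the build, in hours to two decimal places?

Layers = ⌈136/0.1⌉ = 1360.
Per-layer scan distance = 6950 / 0.085, so 81764.7 mm.
Per-layer scan time = 81764.7 / 1360, so 60.1211 s.
Per-layer time = 60.1211 + 7.89, so 68.0111 s.
Build time = 1360 × 68.0111 = 92495.096 s = 25.69 hours.

25.69 hours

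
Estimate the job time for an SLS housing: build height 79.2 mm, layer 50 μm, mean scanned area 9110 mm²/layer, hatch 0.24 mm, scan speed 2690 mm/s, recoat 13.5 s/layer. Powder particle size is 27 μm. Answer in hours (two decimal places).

Layers = ⌈79.2/0.05⌉ = 1584.
Hatch length per layer = 9110 / 0.24 = 37958.3 mm.
Per-layer scan time = 37958.3 / 2690 = 14.1109 s.
Per-layer time = 14.1109 + 13.5, so 27.6109 s.
Build time = 1584 × 27.6109 = 43735.6656 s = 12.15 hours.

12.15 hours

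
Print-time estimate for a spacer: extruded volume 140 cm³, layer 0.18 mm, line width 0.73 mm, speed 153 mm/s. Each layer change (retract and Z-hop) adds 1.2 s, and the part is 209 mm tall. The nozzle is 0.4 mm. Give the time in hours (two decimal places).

Line area = 0.18 × 0.73 = 0.1314 mm².
Total extruded path = 140000/0.1314 = 1065449 mm.
Print-move time = 1065449 / 153 = 6963.7 s.
Layers = ⌈209/0.18⌉ = 1162.
Non-print overhead: 1162 × 1.2 → 1394.4 s.
Altogether 6963.7 + 1394.4 = 8358.1 s, i.e. 2.32 hours.

2.32 hours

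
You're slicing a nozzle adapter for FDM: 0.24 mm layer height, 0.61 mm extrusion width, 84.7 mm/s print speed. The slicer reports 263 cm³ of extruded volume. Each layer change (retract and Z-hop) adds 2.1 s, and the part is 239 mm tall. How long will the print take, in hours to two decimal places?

6.47 hours

Extrusion cross-section: 0.24 × 0.61 → 0.1464 mm².
Total extruded path = 263000/0.1464 = 1796448.1 mm.
Extrusion time = 1796448.1 / 84.7, so 21209.5 s.
Layers = ⌈239/0.24⌉ = 996.
Layer-change overhead = 996 × 2.1 = 2091.6 s.
Total = 21209.5 + 2091.6 = 23301.1 s = 6.47 hours.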